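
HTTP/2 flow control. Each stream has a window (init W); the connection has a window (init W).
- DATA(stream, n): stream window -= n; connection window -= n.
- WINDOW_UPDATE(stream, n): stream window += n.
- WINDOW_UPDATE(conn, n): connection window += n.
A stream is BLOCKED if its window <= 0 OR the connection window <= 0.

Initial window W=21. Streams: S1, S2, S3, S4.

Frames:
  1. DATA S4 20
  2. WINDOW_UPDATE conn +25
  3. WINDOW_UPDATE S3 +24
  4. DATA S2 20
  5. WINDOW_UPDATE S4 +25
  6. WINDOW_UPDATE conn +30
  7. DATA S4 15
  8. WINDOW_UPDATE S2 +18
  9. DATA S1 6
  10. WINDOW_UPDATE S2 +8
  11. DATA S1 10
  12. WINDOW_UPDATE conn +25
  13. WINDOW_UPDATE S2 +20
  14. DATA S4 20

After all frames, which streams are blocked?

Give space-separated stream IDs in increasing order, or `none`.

Answer: S4

Derivation:
Op 1: conn=1 S1=21 S2=21 S3=21 S4=1 blocked=[]
Op 2: conn=26 S1=21 S2=21 S3=21 S4=1 blocked=[]
Op 3: conn=26 S1=21 S2=21 S3=45 S4=1 blocked=[]
Op 4: conn=6 S1=21 S2=1 S3=45 S4=1 blocked=[]
Op 5: conn=6 S1=21 S2=1 S3=45 S4=26 blocked=[]
Op 6: conn=36 S1=21 S2=1 S3=45 S4=26 blocked=[]
Op 7: conn=21 S1=21 S2=1 S3=45 S4=11 blocked=[]
Op 8: conn=21 S1=21 S2=19 S3=45 S4=11 blocked=[]
Op 9: conn=15 S1=15 S2=19 S3=45 S4=11 blocked=[]
Op 10: conn=15 S1=15 S2=27 S3=45 S4=11 blocked=[]
Op 11: conn=5 S1=5 S2=27 S3=45 S4=11 blocked=[]
Op 12: conn=30 S1=5 S2=27 S3=45 S4=11 blocked=[]
Op 13: conn=30 S1=5 S2=47 S3=45 S4=11 blocked=[]
Op 14: conn=10 S1=5 S2=47 S3=45 S4=-9 blocked=[4]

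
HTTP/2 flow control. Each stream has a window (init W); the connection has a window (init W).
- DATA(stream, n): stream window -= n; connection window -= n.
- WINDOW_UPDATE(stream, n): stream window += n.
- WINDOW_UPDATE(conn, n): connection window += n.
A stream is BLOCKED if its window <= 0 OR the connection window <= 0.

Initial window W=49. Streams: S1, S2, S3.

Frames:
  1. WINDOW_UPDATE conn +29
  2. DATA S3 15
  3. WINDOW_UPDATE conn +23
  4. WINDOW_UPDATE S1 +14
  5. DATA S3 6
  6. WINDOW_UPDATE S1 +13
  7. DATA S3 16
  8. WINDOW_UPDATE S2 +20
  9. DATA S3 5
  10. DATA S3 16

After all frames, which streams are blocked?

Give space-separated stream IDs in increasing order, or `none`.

Answer: S3

Derivation:
Op 1: conn=78 S1=49 S2=49 S3=49 blocked=[]
Op 2: conn=63 S1=49 S2=49 S3=34 blocked=[]
Op 3: conn=86 S1=49 S2=49 S3=34 blocked=[]
Op 4: conn=86 S1=63 S2=49 S3=34 blocked=[]
Op 5: conn=80 S1=63 S2=49 S3=28 blocked=[]
Op 6: conn=80 S1=76 S2=49 S3=28 blocked=[]
Op 7: conn=64 S1=76 S2=49 S3=12 blocked=[]
Op 8: conn=64 S1=76 S2=69 S3=12 blocked=[]
Op 9: conn=59 S1=76 S2=69 S3=7 blocked=[]
Op 10: conn=43 S1=76 S2=69 S3=-9 blocked=[3]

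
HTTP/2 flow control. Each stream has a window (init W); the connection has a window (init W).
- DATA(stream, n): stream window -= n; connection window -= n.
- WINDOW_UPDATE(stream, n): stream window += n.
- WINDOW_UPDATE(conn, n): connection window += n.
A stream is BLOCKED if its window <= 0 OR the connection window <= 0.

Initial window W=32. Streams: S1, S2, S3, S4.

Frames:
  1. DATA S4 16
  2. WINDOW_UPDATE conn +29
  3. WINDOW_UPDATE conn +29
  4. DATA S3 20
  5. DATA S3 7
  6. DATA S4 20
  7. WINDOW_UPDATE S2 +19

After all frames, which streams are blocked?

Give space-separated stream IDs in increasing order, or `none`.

Op 1: conn=16 S1=32 S2=32 S3=32 S4=16 blocked=[]
Op 2: conn=45 S1=32 S2=32 S3=32 S4=16 blocked=[]
Op 3: conn=74 S1=32 S2=32 S3=32 S4=16 blocked=[]
Op 4: conn=54 S1=32 S2=32 S3=12 S4=16 blocked=[]
Op 5: conn=47 S1=32 S2=32 S3=5 S4=16 blocked=[]
Op 6: conn=27 S1=32 S2=32 S3=5 S4=-4 blocked=[4]
Op 7: conn=27 S1=32 S2=51 S3=5 S4=-4 blocked=[4]

Answer: S4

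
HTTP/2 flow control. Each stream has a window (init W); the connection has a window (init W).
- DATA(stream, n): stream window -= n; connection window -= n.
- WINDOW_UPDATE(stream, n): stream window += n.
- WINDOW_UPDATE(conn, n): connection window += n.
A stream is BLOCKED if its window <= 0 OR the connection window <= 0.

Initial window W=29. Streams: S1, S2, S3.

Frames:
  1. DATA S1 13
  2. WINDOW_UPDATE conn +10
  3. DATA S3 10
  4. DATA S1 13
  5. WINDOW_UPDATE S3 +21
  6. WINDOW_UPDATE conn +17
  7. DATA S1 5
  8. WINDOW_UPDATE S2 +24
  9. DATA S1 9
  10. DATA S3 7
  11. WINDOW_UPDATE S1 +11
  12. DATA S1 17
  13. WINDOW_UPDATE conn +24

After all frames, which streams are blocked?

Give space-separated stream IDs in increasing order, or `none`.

Op 1: conn=16 S1=16 S2=29 S3=29 blocked=[]
Op 2: conn=26 S1=16 S2=29 S3=29 blocked=[]
Op 3: conn=16 S1=16 S2=29 S3=19 blocked=[]
Op 4: conn=3 S1=3 S2=29 S3=19 blocked=[]
Op 5: conn=3 S1=3 S2=29 S3=40 blocked=[]
Op 6: conn=20 S1=3 S2=29 S3=40 blocked=[]
Op 7: conn=15 S1=-2 S2=29 S3=40 blocked=[1]
Op 8: conn=15 S1=-2 S2=53 S3=40 blocked=[1]
Op 9: conn=6 S1=-11 S2=53 S3=40 blocked=[1]
Op 10: conn=-1 S1=-11 S2=53 S3=33 blocked=[1, 2, 3]
Op 11: conn=-1 S1=0 S2=53 S3=33 blocked=[1, 2, 3]
Op 12: conn=-18 S1=-17 S2=53 S3=33 blocked=[1, 2, 3]
Op 13: conn=6 S1=-17 S2=53 S3=33 blocked=[1]

Answer: S1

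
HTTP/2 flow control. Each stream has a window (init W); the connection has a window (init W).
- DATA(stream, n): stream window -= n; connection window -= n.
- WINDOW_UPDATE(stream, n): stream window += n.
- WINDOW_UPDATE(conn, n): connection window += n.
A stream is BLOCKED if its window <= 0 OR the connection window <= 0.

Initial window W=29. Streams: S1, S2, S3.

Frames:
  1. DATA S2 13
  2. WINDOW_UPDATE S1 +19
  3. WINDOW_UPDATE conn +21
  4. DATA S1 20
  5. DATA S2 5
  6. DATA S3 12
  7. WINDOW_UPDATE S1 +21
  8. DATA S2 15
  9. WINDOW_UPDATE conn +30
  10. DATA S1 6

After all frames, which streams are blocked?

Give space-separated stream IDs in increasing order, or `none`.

Op 1: conn=16 S1=29 S2=16 S3=29 blocked=[]
Op 2: conn=16 S1=48 S2=16 S3=29 blocked=[]
Op 3: conn=37 S1=48 S2=16 S3=29 blocked=[]
Op 4: conn=17 S1=28 S2=16 S3=29 blocked=[]
Op 5: conn=12 S1=28 S2=11 S3=29 blocked=[]
Op 6: conn=0 S1=28 S2=11 S3=17 blocked=[1, 2, 3]
Op 7: conn=0 S1=49 S2=11 S3=17 blocked=[1, 2, 3]
Op 8: conn=-15 S1=49 S2=-4 S3=17 blocked=[1, 2, 3]
Op 9: conn=15 S1=49 S2=-4 S3=17 blocked=[2]
Op 10: conn=9 S1=43 S2=-4 S3=17 blocked=[2]

Answer: S2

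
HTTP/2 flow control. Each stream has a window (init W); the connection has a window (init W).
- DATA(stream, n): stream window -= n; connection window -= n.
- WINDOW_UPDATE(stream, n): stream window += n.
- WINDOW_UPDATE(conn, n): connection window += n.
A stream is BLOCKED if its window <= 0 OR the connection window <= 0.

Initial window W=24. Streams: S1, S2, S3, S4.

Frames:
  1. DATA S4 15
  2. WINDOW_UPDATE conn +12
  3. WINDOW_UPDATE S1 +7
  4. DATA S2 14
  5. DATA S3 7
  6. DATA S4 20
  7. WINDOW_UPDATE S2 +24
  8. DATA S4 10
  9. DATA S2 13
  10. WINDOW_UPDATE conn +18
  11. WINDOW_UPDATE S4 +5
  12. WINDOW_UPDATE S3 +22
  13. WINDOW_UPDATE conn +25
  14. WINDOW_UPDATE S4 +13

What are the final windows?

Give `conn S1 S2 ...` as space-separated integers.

Op 1: conn=9 S1=24 S2=24 S3=24 S4=9 blocked=[]
Op 2: conn=21 S1=24 S2=24 S3=24 S4=9 blocked=[]
Op 3: conn=21 S1=31 S2=24 S3=24 S4=9 blocked=[]
Op 4: conn=7 S1=31 S2=10 S3=24 S4=9 blocked=[]
Op 5: conn=0 S1=31 S2=10 S3=17 S4=9 blocked=[1, 2, 3, 4]
Op 6: conn=-20 S1=31 S2=10 S3=17 S4=-11 blocked=[1, 2, 3, 4]
Op 7: conn=-20 S1=31 S2=34 S3=17 S4=-11 blocked=[1, 2, 3, 4]
Op 8: conn=-30 S1=31 S2=34 S3=17 S4=-21 blocked=[1, 2, 3, 4]
Op 9: conn=-43 S1=31 S2=21 S3=17 S4=-21 blocked=[1, 2, 3, 4]
Op 10: conn=-25 S1=31 S2=21 S3=17 S4=-21 blocked=[1, 2, 3, 4]
Op 11: conn=-25 S1=31 S2=21 S3=17 S4=-16 blocked=[1, 2, 3, 4]
Op 12: conn=-25 S1=31 S2=21 S3=39 S4=-16 blocked=[1, 2, 3, 4]
Op 13: conn=0 S1=31 S2=21 S3=39 S4=-16 blocked=[1, 2, 3, 4]
Op 14: conn=0 S1=31 S2=21 S3=39 S4=-3 blocked=[1, 2, 3, 4]

Answer: 0 31 21 39 -3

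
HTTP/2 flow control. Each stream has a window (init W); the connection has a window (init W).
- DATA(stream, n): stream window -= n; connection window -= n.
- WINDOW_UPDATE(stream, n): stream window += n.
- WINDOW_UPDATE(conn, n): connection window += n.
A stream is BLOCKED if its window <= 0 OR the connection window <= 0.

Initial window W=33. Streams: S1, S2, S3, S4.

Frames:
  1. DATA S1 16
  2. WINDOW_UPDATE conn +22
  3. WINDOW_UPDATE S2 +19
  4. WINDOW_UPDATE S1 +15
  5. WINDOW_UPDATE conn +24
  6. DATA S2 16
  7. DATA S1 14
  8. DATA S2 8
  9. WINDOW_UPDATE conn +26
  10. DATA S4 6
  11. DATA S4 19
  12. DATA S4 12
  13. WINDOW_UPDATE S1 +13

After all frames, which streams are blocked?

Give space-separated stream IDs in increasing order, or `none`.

Answer: S4

Derivation:
Op 1: conn=17 S1=17 S2=33 S3=33 S4=33 blocked=[]
Op 2: conn=39 S1=17 S2=33 S3=33 S4=33 blocked=[]
Op 3: conn=39 S1=17 S2=52 S3=33 S4=33 blocked=[]
Op 4: conn=39 S1=32 S2=52 S3=33 S4=33 blocked=[]
Op 5: conn=63 S1=32 S2=52 S3=33 S4=33 blocked=[]
Op 6: conn=47 S1=32 S2=36 S3=33 S4=33 blocked=[]
Op 7: conn=33 S1=18 S2=36 S3=33 S4=33 blocked=[]
Op 8: conn=25 S1=18 S2=28 S3=33 S4=33 blocked=[]
Op 9: conn=51 S1=18 S2=28 S3=33 S4=33 blocked=[]
Op 10: conn=45 S1=18 S2=28 S3=33 S4=27 blocked=[]
Op 11: conn=26 S1=18 S2=28 S3=33 S4=8 blocked=[]
Op 12: conn=14 S1=18 S2=28 S3=33 S4=-4 blocked=[4]
Op 13: conn=14 S1=31 S2=28 S3=33 S4=-4 blocked=[4]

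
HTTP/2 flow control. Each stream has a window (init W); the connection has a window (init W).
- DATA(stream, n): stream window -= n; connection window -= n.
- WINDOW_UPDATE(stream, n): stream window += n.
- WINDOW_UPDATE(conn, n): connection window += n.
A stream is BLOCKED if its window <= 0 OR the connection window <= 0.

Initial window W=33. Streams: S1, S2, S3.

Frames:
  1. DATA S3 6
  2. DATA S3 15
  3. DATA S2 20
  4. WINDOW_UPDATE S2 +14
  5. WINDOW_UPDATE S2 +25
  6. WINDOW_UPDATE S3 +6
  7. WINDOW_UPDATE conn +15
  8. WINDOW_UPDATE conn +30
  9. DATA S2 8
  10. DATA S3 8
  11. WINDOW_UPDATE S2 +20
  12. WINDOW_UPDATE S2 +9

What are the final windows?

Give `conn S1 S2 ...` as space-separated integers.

Op 1: conn=27 S1=33 S2=33 S3=27 blocked=[]
Op 2: conn=12 S1=33 S2=33 S3=12 blocked=[]
Op 3: conn=-8 S1=33 S2=13 S3=12 blocked=[1, 2, 3]
Op 4: conn=-8 S1=33 S2=27 S3=12 blocked=[1, 2, 3]
Op 5: conn=-8 S1=33 S2=52 S3=12 blocked=[1, 2, 3]
Op 6: conn=-8 S1=33 S2=52 S3=18 blocked=[1, 2, 3]
Op 7: conn=7 S1=33 S2=52 S3=18 blocked=[]
Op 8: conn=37 S1=33 S2=52 S3=18 blocked=[]
Op 9: conn=29 S1=33 S2=44 S3=18 blocked=[]
Op 10: conn=21 S1=33 S2=44 S3=10 blocked=[]
Op 11: conn=21 S1=33 S2=64 S3=10 blocked=[]
Op 12: conn=21 S1=33 S2=73 S3=10 blocked=[]

Answer: 21 33 73 10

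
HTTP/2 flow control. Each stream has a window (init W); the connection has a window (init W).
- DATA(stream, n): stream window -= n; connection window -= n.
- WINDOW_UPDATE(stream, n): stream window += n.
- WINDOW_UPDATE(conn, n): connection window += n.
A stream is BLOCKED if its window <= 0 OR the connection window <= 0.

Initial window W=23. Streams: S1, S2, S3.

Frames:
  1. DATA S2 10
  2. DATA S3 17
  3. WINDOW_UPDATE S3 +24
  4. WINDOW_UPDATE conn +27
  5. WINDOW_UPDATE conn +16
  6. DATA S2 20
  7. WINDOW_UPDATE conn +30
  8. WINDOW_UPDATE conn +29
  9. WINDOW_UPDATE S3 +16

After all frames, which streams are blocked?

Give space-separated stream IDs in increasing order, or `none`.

Op 1: conn=13 S1=23 S2=13 S3=23 blocked=[]
Op 2: conn=-4 S1=23 S2=13 S3=6 blocked=[1, 2, 3]
Op 3: conn=-4 S1=23 S2=13 S3=30 blocked=[1, 2, 3]
Op 4: conn=23 S1=23 S2=13 S3=30 blocked=[]
Op 5: conn=39 S1=23 S2=13 S3=30 blocked=[]
Op 6: conn=19 S1=23 S2=-7 S3=30 blocked=[2]
Op 7: conn=49 S1=23 S2=-7 S3=30 blocked=[2]
Op 8: conn=78 S1=23 S2=-7 S3=30 blocked=[2]
Op 9: conn=78 S1=23 S2=-7 S3=46 blocked=[2]

Answer: S2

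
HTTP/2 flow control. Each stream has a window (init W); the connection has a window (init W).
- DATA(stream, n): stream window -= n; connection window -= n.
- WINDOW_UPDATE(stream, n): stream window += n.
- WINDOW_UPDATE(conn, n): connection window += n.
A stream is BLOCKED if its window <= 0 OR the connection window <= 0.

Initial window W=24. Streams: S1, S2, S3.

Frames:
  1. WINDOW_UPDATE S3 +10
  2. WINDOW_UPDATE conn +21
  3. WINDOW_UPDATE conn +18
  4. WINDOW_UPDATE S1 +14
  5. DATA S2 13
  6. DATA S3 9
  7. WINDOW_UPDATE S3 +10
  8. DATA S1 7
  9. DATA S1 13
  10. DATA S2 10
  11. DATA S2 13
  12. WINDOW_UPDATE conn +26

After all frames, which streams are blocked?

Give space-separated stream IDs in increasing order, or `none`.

Answer: S2

Derivation:
Op 1: conn=24 S1=24 S2=24 S3=34 blocked=[]
Op 2: conn=45 S1=24 S2=24 S3=34 blocked=[]
Op 3: conn=63 S1=24 S2=24 S3=34 blocked=[]
Op 4: conn=63 S1=38 S2=24 S3=34 blocked=[]
Op 5: conn=50 S1=38 S2=11 S3=34 blocked=[]
Op 6: conn=41 S1=38 S2=11 S3=25 blocked=[]
Op 7: conn=41 S1=38 S2=11 S3=35 blocked=[]
Op 8: conn=34 S1=31 S2=11 S3=35 blocked=[]
Op 9: conn=21 S1=18 S2=11 S3=35 blocked=[]
Op 10: conn=11 S1=18 S2=1 S3=35 blocked=[]
Op 11: conn=-2 S1=18 S2=-12 S3=35 blocked=[1, 2, 3]
Op 12: conn=24 S1=18 S2=-12 S3=35 blocked=[2]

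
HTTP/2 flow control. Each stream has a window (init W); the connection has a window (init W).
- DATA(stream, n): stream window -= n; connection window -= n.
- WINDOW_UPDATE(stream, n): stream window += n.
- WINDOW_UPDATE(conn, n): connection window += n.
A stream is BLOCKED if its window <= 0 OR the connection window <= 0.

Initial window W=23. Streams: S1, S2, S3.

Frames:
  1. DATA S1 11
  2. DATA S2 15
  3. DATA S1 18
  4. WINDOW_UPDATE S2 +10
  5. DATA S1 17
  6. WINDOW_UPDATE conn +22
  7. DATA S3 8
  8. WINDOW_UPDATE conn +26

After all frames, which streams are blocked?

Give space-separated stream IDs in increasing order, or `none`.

Answer: S1

Derivation:
Op 1: conn=12 S1=12 S2=23 S3=23 blocked=[]
Op 2: conn=-3 S1=12 S2=8 S3=23 blocked=[1, 2, 3]
Op 3: conn=-21 S1=-6 S2=8 S3=23 blocked=[1, 2, 3]
Op 4: conn=-21 S1=-6 S2=18 S3=23 blocked=[1, 2, 3]
Op 5: conn=-38 S1=-23 S2=18 S3=23 blocked=[1, 2, 3]
Op 6: conn=-16 S1=-23 S2=18 S3=23 blocked=[1, 2, 3]
Op 7: conn=-24 S1=-23 S2=18 S3=15 blocked=[1, 2, 3]
Op 8: conn=2 S1=-23 S2=18 S3=15 blocked=[1]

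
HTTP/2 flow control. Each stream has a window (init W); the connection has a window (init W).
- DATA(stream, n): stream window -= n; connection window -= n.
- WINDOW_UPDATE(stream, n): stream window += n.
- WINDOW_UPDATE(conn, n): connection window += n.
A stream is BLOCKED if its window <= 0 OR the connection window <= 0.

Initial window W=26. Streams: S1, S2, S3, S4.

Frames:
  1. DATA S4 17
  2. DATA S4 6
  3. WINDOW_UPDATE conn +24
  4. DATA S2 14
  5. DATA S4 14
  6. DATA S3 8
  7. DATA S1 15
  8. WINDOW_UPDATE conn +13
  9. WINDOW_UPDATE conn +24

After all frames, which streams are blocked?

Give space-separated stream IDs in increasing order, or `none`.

Op 1: conn=9 S1=26 S2=26 S3=26 S4=9 blocked=[]
Op 2: conn=3 S1=26 S2=26 S3=26 S4=3 blocked=[]
Op 3: conn=27 S1=26 S2=26 S3=26 S4=3 blocked=[]
Op 4: conn=13 S1=26 S2=12 S3=26 S4=3 blocked=[]
Op 5: conn=-1 S1=26 S2=12 S3=26 S4=-11 blocked=[1, 2, 3, 4]
Op 6: conn=-9 S1=26 S2=12 S3=18 S4=-11 blocked=[1, 2, 3, 4]
Op 7: conn=-24 S1=11 S2=12 S3=18 S4=-11 blocked=[1, 2, 3, 4]
Op 8: conn=-11 S1=11 S2=12 S3=18 S4=-11 blocked=[1, 2, 3, 4]
Op 9: conn=13 S1=11 S2=12 S3=18 S4=-11 blocked=[4]

Answer: S4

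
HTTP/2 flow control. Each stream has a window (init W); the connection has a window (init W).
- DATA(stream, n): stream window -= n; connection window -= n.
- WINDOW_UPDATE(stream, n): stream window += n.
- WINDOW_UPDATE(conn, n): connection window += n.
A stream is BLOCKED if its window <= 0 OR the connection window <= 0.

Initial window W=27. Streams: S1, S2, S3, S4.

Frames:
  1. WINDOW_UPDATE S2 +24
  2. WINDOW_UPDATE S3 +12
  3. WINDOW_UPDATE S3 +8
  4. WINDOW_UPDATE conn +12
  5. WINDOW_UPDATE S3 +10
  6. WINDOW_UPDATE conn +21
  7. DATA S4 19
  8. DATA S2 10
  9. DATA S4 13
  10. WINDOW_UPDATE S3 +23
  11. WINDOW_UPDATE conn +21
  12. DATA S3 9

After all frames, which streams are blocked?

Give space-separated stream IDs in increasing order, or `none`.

Op 1: conn=27 S1=27 S2=51 S3=27 S4=27 blocked=[]
Op 2: conn=27 S1=27 S2=51 S3=39 S4=27 blocked=[]
Op 3: conn=27 S1=27 S2=51 S3=47 S4=27 blocked=[]
Op 4: conn=39 S1=27 S2=51 S3=47 S4=27 blocked=[]
Op 5: conn=39 S1=27 S2=51 S3=57 S4=27 blocked=[]
Op 6: conn=60 S1=27 S2=51 S3=57 S4=27 blocked=[]
Op 7: conn=41 S1=27 S2=51 S3=57 S4=8 blocked=[]
Op 8: conn=31 S1=27 S2=41 S3=57 S4=8 blocked=[]
Op 9: conn=18 S1=27 S2=41 S3=57 S4=-5 blocked=[4]
Op 10: conn=18 S1=27 S2=41 S3=80 S4=-5 blocked=[4]
Op 11: conn=39 S1=27 S2=41 S3=80 S4=-5 blocked=[4]
Op 12: conn=30 S1=27 S2=41 S3=71 S4=-5 blocked=[4]

Answer: S4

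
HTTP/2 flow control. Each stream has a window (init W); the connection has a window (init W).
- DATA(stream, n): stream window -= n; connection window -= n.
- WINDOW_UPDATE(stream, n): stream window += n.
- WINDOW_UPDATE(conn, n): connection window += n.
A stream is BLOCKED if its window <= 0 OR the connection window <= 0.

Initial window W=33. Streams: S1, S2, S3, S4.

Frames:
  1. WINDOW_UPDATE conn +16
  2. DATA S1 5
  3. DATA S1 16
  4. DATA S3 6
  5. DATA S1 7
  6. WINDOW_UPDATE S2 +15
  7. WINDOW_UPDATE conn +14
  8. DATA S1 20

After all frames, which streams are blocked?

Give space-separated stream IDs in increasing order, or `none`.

Answer: S1

Derivation:
Op 1: conn=49 S1=33 S2=33 S3=33 S4=33 blocked=[]
Op 2: conn=44 S1=28 S2=33 S3=33 S4=33 blocked=[]
Op 3: conn=28 S1=12 S2=33 S3=33 S4=33 blocked=[]
Op 4: conn=22 S1=12 S2=33 S3=27 S4=33 blocked=[]
Op 5: conn=15 S1=5 S2=33 S3=27 S4=33 blocked=[]
Op 6: conn=15 S1=5 S2=48 S3=27 S4=33 blocked=[]
Op 7: conn=29 S1=5 S2=48 S3=27 S4=33 blocked=[]
Op 8: conn=9 S1=-15 S2=48 S3=27 S4=33 blocked=[1]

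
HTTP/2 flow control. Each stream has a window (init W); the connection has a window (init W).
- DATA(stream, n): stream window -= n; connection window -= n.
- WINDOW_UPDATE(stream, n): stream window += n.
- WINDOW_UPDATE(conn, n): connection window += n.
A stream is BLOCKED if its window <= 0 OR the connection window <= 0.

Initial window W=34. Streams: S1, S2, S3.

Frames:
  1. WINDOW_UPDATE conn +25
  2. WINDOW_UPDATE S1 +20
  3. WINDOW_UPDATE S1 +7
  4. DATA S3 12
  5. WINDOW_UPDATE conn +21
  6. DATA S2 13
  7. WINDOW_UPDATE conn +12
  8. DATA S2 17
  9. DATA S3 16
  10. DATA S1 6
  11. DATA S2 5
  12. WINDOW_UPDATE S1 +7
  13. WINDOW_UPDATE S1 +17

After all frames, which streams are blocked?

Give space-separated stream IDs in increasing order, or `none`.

Op 1: conn=59 S1=34 S2=34 S3=34 blocked=[]
Op 2: conn=59 S1=54 S2=34 S3=34 blocked=[]
Op 3: conn=59 S1=61 S2=34 S3=34 blocked=[]
Op 4: conn=47 S1=61 S2=34 S3=22 blocked=[]
Op 5: conn=68 S1=61 S2=34 S3=22 blocked=[]
Op 6: conn=55 S1=61 S2=21 S3=22 blocked=[]
Op 7: conn=67 S1=61 S2=21 S3=22 blocked=[]
Op 8: conn=50 S1=61 S2=4 S3=22 blocked=[]
Op 9: conn=34 S1=61 S2=4 S3=6 blocked=[]
Op 10: conn=28 S1=55 S2=4 S3=6 blocked=[]
Op 11: conn=23 S1=55 S2=-1 S3=6 blocked=[2]
Op 12: conn=23 S1=62 S2=-1 S3=6 blocked=[2]
Op 13: conn=23 S1=79 S2=-1 S3=6 blocked=[2]

Answer: S2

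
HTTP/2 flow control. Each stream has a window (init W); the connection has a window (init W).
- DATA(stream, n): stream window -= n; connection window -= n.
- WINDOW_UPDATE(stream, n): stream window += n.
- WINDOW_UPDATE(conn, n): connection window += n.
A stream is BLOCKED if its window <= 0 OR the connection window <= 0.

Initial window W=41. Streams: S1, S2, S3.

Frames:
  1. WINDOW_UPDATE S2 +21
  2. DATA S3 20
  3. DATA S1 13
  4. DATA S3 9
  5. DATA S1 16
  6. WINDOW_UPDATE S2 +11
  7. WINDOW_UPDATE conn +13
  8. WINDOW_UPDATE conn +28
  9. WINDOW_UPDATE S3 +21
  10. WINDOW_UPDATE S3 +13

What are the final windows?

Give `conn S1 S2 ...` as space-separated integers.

Op 1: conn=41 S1=41 S2=62 S3=41 blocked=[]
Op 2: conn=21 S1=41 S2=62 S3=21 blocked=[]
Op 3: conn=8 S1=28 S2=62 S3=21 blocked=[]
Op 4: conn=-1 S1=28 S2=62 S3=12 blocked=[1, 2, 3]
Op 5: conn=-17 S1=12 S2=62 S3=12 blocked=[1, 2, 3]
Op 6: conn=-17 S1=12 S2=73 S3=12 blocked=[1, 2, 3]
Op 7: conn=-4 S1=12 S2=73 S3=12 blocked=[1, 2, 3]
Op 8: conn=24 S1=12 S2=73 S3=12 blocked=[]
Op 9: conn=24 S1=12 S2=73 S3=33 blocked=[]
Op 10: conn=24 S1=12 S2=73 S3=46 blocked=[]

Answer: 24 12 73 46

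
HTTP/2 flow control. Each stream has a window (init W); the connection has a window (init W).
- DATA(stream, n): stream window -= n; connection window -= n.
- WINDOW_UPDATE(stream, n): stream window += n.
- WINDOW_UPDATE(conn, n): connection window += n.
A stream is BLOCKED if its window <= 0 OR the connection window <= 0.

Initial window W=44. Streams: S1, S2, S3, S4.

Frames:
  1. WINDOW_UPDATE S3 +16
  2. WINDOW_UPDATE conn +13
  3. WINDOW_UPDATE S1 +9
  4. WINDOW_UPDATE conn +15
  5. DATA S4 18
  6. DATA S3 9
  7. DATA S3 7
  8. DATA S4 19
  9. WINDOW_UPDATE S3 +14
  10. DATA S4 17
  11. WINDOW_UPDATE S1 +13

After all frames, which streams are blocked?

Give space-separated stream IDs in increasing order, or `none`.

Answer: S4

Derivation:
Op 1: conn=44 S1=44 S2=44 S3=60 S4=44 blocked=[]
Op 2: conn=57 S1=44 S2=44 S3=60 S4=44 blocked=[]
Op 3: conn=57 S1=53 S2=44 S3=60 S4=44 blocked=[]
Op 4: conn=72 S1=53 S2=44 S3=60 S4=44 blocked=[]
Op 5: conn=54 S1=53 S2=44 S3=60 S4=26 blocked=[]
Op 6: conn=45 S1=53 S2=44 S3=51 S4=26 blocked=[]
Op 7: conn=38 S1=53 S2=44 S3=44 S4=26 blocked=[]
Op 8: conn=19 S1=53 S2=44 S3=44 S4=7 blocked=[]
Op 9: conn=19 S1=53 S2=44 S3=58 S4=7 blocked=[]
Op 10: conn=2 S1=53 S2=44 S3=58 S4=-10 blocked=[4]
Op 11: conn=2 S1=66 S2=44 S3=58 S4=-10 blocked=[4]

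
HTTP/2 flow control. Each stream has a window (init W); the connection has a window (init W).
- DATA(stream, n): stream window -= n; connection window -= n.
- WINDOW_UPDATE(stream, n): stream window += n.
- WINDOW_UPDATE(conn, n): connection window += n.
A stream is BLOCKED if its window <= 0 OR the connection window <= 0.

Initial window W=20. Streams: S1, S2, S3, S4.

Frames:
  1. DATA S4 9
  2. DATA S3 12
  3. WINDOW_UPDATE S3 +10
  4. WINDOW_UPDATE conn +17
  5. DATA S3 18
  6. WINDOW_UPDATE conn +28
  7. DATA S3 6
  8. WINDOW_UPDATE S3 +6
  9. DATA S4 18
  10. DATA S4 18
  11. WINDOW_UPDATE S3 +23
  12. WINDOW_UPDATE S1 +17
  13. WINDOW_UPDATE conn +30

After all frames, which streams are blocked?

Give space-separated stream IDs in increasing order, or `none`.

Answer: S4

Derivation:
Op 1: conn=11 S1=20 S2=20 S3=20 S4=11 blocked=[]
Op 2: conn=-1 S1=20 S2=20 S3=8 S4=11 blocked=[1, 2, 3, 4]
Op 3: conn=-1 S1=20 S2=20 S3=18 S4=11 blocked=[1, 2, 3, 4]
Op 4: conn=16 S1=20 S2=20 S3=18 S4=11 blocked=[]
Op 5: conn=-2 S1=20 S2=20 S3=0 S4=11 blocked=[1, 2, 3, 4]
Op 6: conn=26 S1=20 S2=20 S3=0 S4=11 blocked=[3]
Op 7: conn=20 S1=20 S2=20 S3=-6 S4=11 blocked=[3]
Op 8: conn=20 S1=20 S2=20 S3=0 S4=11 blocked=[3]
Op 9: conn=2 S1=20 S2=20 S3=0 S4=-7 blocked=[3, 4]
Op 10: conn=-16 S1=20 S2=20 S3=0 S4=-25 blocked=[1, 2, 3, 4]
Op 11: conn=-16 S1=20 S2=20 S3=23 S4=-25 blocked=[1, 2, 3, 4]
Op 12: conn=-16 S1=37 S2=20 S3=23 S4=-25 blocked=[1, 2, 3, 4]
Op 13: conn=14 S1=37 S2=20 S3=23 S4=-25 blocked=[4]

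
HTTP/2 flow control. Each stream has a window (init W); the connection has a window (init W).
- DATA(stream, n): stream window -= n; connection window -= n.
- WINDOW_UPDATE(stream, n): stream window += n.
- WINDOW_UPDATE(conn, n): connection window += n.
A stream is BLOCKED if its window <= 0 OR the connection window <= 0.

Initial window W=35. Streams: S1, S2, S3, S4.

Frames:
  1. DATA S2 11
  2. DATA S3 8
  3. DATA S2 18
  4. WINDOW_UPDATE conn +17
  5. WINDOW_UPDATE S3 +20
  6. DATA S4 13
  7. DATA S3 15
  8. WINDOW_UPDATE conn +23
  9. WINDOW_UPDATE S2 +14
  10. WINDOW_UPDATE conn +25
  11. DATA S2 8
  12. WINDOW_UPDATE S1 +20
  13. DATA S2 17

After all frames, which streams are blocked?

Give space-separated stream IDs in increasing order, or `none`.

Op 1: conn=24 S1=35 S2=24 S3=35 S4=35 blocked=[]
Op 2: conn=16 S1=35 S2=24 S3=27 S4=35 blocked=[]
Op 3: conn=-2 S1=35 S2=6 S3=27 S4=35 blocked=[1, 2, 3, 4]
Op 4: conn=15 S1=35 S2=6 S3=27 S4=35 blocked=[]
Op 5: conn=15 S1=35 S2=6 S3=47 S4=35 blocked=[]
Op 6: conn=2 S1=35 S2=6 S3=47 S4=22 blocked=[]
Op 7: conn=-13 S1=35 S2=6 S3=32 S4=22 blocked=[1, 2, 3, 4]
Op 8: conn=10 S1=35 S2=6 S3=32 S4=22 blocked=[]
Op 9: conn=10 S1=35 S2=20 S3=32 S4=22 blocked=[]
Op 10: conn=35 S1=35 S2=20 S3=32 S4=22 blocked=[]
Op 11: conn=27 S1=35 S2=12 S3=32 S4=22 blocked=[]
Op 12: conn=27 S1=55 S2=12 S3=32 S4=22 blocked=[]
Op 13: conn=10 S1=55 S2=-5 S3=32 S4=22 blocked=[2]

Answer: S2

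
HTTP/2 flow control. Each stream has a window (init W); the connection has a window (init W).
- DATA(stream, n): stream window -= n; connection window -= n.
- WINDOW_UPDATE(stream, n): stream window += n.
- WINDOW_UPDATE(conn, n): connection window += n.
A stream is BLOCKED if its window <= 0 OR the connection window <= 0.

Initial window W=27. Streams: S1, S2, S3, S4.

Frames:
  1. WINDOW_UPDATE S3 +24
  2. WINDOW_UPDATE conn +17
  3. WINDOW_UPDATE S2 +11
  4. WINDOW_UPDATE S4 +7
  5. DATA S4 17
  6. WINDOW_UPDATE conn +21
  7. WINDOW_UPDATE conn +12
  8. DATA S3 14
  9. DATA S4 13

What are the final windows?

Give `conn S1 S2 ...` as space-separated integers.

Answer: 33 27 38 37 4

Derivation:
Op 1: conn=27 S1=27 S2=27 S3=51 S4=27 blocked=[]
Op 2: conn=44 S1=27 S2=27 S3=51 S4=27 blocked=[]
Op 3: conn=44 S1=27 S2=38 S3=51 S4=27 blocked=[]
Op 4: conn=44 S1=27 S2=38 S3=51 S4=34 blocked=[]
Op 5: conn=27 S1=27 S2=38 S3=51 S4=17 blocked=[]
Op 6: conn=48 S1=27 S2=38 S3=51 S4=17 blocked=[]
Op 7: conn=60 S1=27 S2=38 S3=51 S4=17 blocked=[]
Op 8: conn=46 S1=27 S2=38 S3=37 S4=17 blocked=[]
Op 9: conn=33 S1=27 S2=38 S3=37 S4=4 blocked=[]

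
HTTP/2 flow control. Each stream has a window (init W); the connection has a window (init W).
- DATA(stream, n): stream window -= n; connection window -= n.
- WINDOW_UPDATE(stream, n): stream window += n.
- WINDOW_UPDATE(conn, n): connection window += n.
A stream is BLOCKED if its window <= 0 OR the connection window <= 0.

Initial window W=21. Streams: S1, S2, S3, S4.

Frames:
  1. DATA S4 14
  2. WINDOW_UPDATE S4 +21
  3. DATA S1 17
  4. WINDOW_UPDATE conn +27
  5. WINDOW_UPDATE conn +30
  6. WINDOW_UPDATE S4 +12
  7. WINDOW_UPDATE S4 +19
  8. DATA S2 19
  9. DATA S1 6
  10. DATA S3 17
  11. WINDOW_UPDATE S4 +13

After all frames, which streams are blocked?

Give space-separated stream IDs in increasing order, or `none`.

Op 1: conn=7 S1=21 S2=21 S3=21 S4=7 blocked=[]
Op 2: conn=7 S1=21 S2=21 S3=21 S4=28 blocked=[]
Op 3: conn=-10 S1=4 S2=21 S3=21 S4=28 blocked=[1, 2, 3, 4]
Op 4: conn=17 S1=4 S2=21 S3=21 S4=28 blocked=[]
Op 5: conn=47 S1=4 S2=21 S3=21 S4=28 blocked=[]
Op 6: conn=47 S1=4 S2=21 S3=21 S4=40 blocked=[]
Op 7: conn=47 S1=4 S2=21 S3=21 S4=59 blocked=[]
Op 8: conn=28 S1=4 S2=2 S3=21 S4=59 blocked=[]
Op 9: conn=22 S1=-2 S2=2 S3=21 S4=59 blocked=[1]
Op 10: conn=5 S1=-2 S2=2 S3=4 S4=59 blocked=[1]
Op 11: conn=5 S1=-2 S2=2 S3=4 S4=72 blocked=[1]

Answer: S1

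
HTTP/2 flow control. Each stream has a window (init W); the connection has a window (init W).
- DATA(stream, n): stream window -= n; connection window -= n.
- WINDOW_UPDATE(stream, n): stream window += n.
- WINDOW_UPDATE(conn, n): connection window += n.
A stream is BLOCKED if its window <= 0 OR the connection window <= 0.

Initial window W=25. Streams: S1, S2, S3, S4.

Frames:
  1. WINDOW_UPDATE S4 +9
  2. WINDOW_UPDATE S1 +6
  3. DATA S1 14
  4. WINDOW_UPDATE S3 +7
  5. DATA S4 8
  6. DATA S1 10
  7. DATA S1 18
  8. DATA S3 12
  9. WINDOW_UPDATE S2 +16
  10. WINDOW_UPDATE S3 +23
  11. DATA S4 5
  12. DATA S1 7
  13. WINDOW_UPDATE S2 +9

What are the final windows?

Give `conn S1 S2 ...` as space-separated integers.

Answer: -49 -18 50 43 21

Derivation:
Op 1: conn=25 S1=25 S2=25 S3=25 S4=34 blocked=[]
Op 2: conn=25 S1=31 S2=25 S3=25 S4=34 blocked=[]
Op 3: conn=11 S1=17 S2=25 S3=25 S4=34 blocked=[]
Op 4: conn=11 S1=17 S2=25 S3=32 S4=34 blocked=[]
Op 5: conn=3 S1=17 S2=25 S3=32 S4=26 blocked=[]
Op 6: conn=-7 S1=7 S2=25 S3=32 S4=26 blocked=[1, 2, 3, 4]
Op 7: conn=-25 S1=-11 S2=25 S3=32 S4=26 blocked=[1, 2, 3, 4]
Op 8: conn=-37 S1=-11 S2=25 S3=20 S4=26 blocked=[1, 2, 3, 4]
Op 9: conn=-37 S1=-11 S2=41 S3=20 S4=26 blocked=[1, 2, 3, 4]
Op 10: conn=-37 S1=-11 S2=41 S3=43 S4=26 blocked=[1, 2, 3, 4]
Op 11: conn=-42 S1=-11 S2=41 S3=43 S4=21 blocked=[1, 2, 3, 4]
Op 12: conn=-49 S1=-18 S2=41 S3=43 S4=21 blocked=[1, 2, 3, 4]
Op 13: conn=-49 S1=-18 S2=50 S3=43 S4=21 blocked=[1, 2, 3, 4]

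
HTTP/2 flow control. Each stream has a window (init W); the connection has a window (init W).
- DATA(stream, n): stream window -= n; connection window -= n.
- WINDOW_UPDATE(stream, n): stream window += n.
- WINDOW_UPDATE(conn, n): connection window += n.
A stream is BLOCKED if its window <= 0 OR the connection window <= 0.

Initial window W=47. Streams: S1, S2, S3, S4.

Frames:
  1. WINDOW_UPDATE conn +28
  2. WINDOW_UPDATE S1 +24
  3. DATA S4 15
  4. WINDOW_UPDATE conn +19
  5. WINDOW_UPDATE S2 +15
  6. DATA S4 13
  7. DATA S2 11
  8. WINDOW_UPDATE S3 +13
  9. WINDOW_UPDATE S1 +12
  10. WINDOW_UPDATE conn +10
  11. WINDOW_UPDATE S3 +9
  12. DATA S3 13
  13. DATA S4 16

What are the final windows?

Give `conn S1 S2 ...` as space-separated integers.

Answer: 36 83 51 56 3

Derivation:
Op 1: conn=75 S1=47 S2=47 S3=47 S4=47 blocked=[]
Op 2: conn=75 S1=71 S2=47 S3=47 S4=47 blocked=[]
Op 3: conn=60 S1=71 S2=47 S3=47 S4=32 blocked=[]
Op 4: conn=79 S1=71 S2=47 S3=47 S4=32 blocked=[]
Op 5: conn=79 S1=71 S2=62 S3=47 S4=32 blocked=[]
Op 6: conn=66 S1=71 S2=62 S3=47 S4=19 blocked=[]
Op 7: conn=55 S1=71 S2=51 S3=47 S4=19 blocked=[]
Op 8: conn=55 S1=71 S2=51 S3=60 S4=19 blocked=[]
Op 9: conn=55 S1=83 S2=51 S3=60 S4=19 blocked=[]
Op 10: conn=65 S1=83 S2=51 S3=60 S4=19 blocked=[]
Op 11: conn=65 S1=83 S2=51 S3=69 S4=19 blocked=[]
Op 12: conn=52 S1=83 S2=51 S3=56 S4=19 blocked=[]
Op 13: conn=36 S1=83 S2=51 S3=56 S4=3 blocked=[]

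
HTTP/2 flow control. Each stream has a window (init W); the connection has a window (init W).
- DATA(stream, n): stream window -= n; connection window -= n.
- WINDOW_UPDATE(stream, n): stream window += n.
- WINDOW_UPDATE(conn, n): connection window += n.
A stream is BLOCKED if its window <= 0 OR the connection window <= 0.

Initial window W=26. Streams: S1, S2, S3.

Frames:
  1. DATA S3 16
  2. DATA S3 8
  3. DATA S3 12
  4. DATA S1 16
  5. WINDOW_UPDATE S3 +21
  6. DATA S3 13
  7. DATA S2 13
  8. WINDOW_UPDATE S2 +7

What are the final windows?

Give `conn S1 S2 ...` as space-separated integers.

Answer: -52 10 20 -2

Derivation:
Op 1: conn=10 S1=26 S2=26 S3=10 blocked=[]
Op 2: conn=2 S1=26 S2=26 S3=2 blocked=[]
Op 3: conn=-10 S1=26 S2=26 S3=-10 blocked=[1, 2, 3]
Op 4: conn=-26 S1=10 S2=26 S3=-10 blocked=[1, 2, 3]
Op 5: conn=-26 S1=10 S2=26 S3=11 blocked=[1, 2, 3]
Op 6: conn=-39 S1=10 S2=26 S3=-2 blocked=[1, 2, 3]
Op 7: conn=-52 S1=10 S2=13 S3=-2 blocked=[1, 2, 3]
Op 8: conn=-52 S1=10 S2=20 S3=-2 blocked=[1, 2, 3]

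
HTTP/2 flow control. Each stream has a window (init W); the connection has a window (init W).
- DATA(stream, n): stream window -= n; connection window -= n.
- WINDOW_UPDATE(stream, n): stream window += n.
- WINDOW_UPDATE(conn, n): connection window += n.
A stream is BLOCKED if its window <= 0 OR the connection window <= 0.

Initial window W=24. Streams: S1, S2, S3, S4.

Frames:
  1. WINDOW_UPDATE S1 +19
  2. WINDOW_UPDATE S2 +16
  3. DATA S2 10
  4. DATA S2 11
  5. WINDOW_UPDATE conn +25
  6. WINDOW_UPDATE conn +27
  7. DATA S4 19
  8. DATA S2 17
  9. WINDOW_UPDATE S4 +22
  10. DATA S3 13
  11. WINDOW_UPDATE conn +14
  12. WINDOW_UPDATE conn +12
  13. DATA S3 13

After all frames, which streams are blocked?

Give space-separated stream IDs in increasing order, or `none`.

Answer: S3

Derivation:
Op 1: conn=24 S1=43 S2=24 S3=24 S4=24 blocked=[]
Op 2: conn=24 S1=43 S2=40 S3=24 S4=24 blocked=[]
Op 3: conn=14 S1=43 S2=30 S3=24 S4=24 blocked=[]
Op 4: conn=3 S1=43 S2=19 S3=24 S4=24 blocked=[]
Op 5: conn=28 S1=43 S2=19 S3=24 S4=24 blocked=[]
Op 6: conn=55 S1=43 S2=19 S3=24 S4=24 blocked=[]
Op 7: conn=36 S1=43 S2=19 S3=24 S4=5 blocked=[]
Op 8: conn=19 S1=43 S2=2 S3=24 S4=5 blocked=[]
Op 9: conn=19 S1=43 S2=2 S3=24 S4=27 blocked=[]
Op 10: conn=6 S1=43 S2=2 S3=11 S4=27 blocked=[]
Op 11: conn=20 S1=43 S2=2 S3=11 S4=27 blocked=[]
Op 12: conn=32 S1=43 S2=2 S3=11 S4=27 blocked=[]
Op 13: conn=19 S1=43 S2=2 S3=-2 S4=27 blocked=[3]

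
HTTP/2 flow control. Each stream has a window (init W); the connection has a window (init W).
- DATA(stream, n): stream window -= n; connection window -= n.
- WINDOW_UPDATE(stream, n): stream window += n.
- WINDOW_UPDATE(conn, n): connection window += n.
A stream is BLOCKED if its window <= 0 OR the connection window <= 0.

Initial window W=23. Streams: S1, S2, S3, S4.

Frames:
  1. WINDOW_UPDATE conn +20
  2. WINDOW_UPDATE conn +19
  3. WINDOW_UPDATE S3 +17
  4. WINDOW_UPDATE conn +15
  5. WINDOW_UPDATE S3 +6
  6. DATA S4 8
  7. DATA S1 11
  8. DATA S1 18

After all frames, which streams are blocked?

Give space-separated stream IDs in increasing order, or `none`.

Answer: S1

Derivation:
Op 1: conn=43 S1=23 S2=23 S3=23 S4=23 blocked=[]
Op 2: conn=62 S1=23 S2=23 S3=23 S4=23 blocked=[]
Op 3: conn=62 S1=23 S2=23 S3=40 S4=23 blocked=[]
Op 4: conn=77 S1=23 S2=23 S3=40 S4=23 blocked=[]
Op 5: conn=77 S1=23 S2=23 S3=46 S4=23 blocked=[]
Op 6: conn=69 S1=23 S2=23 S3=46 S4=15 blocked=[]
Op 7: conn=58 S1=12 S2=23 S3=46 S4=15 blocked=[]
Op 8: conn=40 S1=-6 S2=23 S3=46 S4=15 blocked=[1]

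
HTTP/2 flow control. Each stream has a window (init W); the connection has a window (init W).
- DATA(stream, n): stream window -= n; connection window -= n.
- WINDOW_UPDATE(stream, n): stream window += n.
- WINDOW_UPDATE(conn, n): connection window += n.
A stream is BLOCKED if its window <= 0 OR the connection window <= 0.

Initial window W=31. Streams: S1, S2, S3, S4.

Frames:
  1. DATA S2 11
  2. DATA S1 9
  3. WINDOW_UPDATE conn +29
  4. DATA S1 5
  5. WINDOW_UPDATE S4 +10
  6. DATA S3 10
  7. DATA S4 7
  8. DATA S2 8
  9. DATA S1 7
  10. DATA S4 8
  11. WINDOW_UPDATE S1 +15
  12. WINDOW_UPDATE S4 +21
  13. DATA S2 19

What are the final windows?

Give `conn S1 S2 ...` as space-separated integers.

Op 1: conn=20 S1=31 S2=20 S3=31 S4=31 blocked=[]
Op 2: conn=11 S1=22 S2=20 S3=31 S4=31 blocked=[]
Op 3: conn=40 S1=22 S2=20 S3=31 S4=31 blocked=[]
Op 4: conn=35 S1=17 S2=20 S3=31 S4=31 blocked=[]
Op 5: conn=35 S1=17 S2=20 S3=31 S4=41 blocked=[]
Op 6: conn=25 S1=17 S2=20 S3=21 S4=41 blocked=[]
Op 7: conn=18 S1=17 S2=20 S3=21 S4=34 blocked=[]
Op 8: conn=10 S1=17 S2=12 S3=21 S4=34 blocked=[]
Op 9: conn=3 S1=10 S2=12 S3=21 S4=34 blocked=[]
Op 10: conn=-5 S1=10 S2=12 S3=21 S4=26 blocked=[1, 2, 3, 4]
Op 11: conn=-5 S1=25 S2=12 S3=21 S4=26 blocked=[1, 2, 3, 4]
Op 12: conn=-5 S1=25 S2=12 S3=21 S4=47 blocked=[1, 2, 3, 4]
Op 13: conn=-24 S1=25 S2=-7 S3=21 S4=47 blocked=[1, 2, 3, 4]

Answer: -24 25 -7 21 47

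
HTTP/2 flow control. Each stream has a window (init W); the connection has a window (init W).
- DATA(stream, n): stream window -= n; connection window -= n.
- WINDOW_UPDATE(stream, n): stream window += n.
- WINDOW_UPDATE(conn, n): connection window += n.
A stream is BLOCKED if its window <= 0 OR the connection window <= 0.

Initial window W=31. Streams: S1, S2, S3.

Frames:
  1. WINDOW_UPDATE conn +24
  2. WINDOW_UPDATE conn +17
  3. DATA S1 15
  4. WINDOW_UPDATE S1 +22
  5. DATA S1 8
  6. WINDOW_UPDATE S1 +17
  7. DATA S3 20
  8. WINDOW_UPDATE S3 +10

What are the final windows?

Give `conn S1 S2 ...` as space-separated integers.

Op 1: conn=55 S1=31 S2=31 S3=31 blocked=[]
Op 2: conn=72 S1=31 S2=31 S3=31 blocked=[]
Op 3: conn=57 S1=16 S2=31 S3=31 blocked=[]
Op 4: conn=57 S1=38 S2=31 S3=31 blocked=[]
Op 5: conn=49 S1=30 S2=31 S3=31 blocked=[]
Op 6: conn=49 S1=47 S2=31 S3=31 blocked=[]
Op 7: conn=29 S1=47 S2=31 S3=11 blocked=[]
Op 8: conn=29 S1=47 S2=31 S3=21 blocked=[]

Answer: 29 47 31 21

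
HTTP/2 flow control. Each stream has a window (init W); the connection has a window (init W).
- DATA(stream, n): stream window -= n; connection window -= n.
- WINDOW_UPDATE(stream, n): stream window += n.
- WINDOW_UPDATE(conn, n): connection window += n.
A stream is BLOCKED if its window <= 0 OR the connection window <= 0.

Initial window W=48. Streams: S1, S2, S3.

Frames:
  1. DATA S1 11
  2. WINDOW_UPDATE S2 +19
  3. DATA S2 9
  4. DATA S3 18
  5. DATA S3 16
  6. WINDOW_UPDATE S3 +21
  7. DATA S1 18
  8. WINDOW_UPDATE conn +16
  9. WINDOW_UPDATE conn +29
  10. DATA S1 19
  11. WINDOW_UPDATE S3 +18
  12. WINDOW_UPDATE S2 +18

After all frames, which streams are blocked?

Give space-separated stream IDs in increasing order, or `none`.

Answer: S1

Derivation:
Op 1: conn=37 S1=37 S2=48 S3=48 blocked=[]
Op 2: conn=37 S1=37 S2=67 S3=48 blocked=[]
Op 3: conn=28 S1=37 S2=58 S3=48 blocked=[]
Op 4: conn=10 S1=37 S2=58 S3=30 blocked=[]
Op 5: conn=-6 S1=37 S2=58 S3=14 blocked=[1, 2, 3]
Op 6: conn=-6 S1=37 S2=58 S3=35 blocked=[1, 2, 3]
Op 7: conn=-24 S1=19 S2=58 S3=35 blocked=[1, 2, 3]
Op 8: conn=-8 S1=19 S2=58 S3=35 blocked=[1, 2, 3]
Op 9: conn=21 S1=19 S2=58 S3=35 blocked=[]
Op 10: conn=2 S1=0 S2=58 S3=35 blocked=[1]
Op 11: conn=2 S1=0 S2=58 S3=53 blocked=[1]
Op 12: conn=2 S1=0 S2=76 S3=53 blocked=[1]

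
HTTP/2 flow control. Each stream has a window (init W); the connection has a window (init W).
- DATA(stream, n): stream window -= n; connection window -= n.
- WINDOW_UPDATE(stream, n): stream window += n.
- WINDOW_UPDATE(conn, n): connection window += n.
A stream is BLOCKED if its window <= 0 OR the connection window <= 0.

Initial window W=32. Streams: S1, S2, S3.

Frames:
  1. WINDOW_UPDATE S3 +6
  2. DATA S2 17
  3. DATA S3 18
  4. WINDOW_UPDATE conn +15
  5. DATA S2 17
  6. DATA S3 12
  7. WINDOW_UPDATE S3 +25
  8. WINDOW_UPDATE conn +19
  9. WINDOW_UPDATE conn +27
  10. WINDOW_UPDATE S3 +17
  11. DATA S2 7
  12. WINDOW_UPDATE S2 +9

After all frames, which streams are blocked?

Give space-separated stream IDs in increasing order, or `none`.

Answer: S2

Derivation:
Op 1: conn=32 S1=32 S2=32 S3=38 blocked=[]
Op 2: conn=15 S1=32 S2=15 S3=38 blocked=[]
Op 3: conn=-3 S1=32 S2=15 S3=20 blocked=[1, 2, 3]
Op 4: conn=12 S1=32 S2=15 S3=20 blocked=[]
Op 5: conn=-5 S1=32 S2=-2 S3=20 blocked=[1, 2, 3]
Op 6: conn=-17 S1=32 S2=-2 S3=8 blocked=[1, 2, 3]
Op 7: conn=-17 S1=32 S2=-2 S3=33 blocked=[1, 2, 3]
Op 8: conn=2 S1=32 S2=-2 S3=33 blocked=[2]
Op 9: conn=29 S1=32 S2=-2 S3=33 blocked=[2]
Op 10: conn=29 S1=32 S2=-2 S3=50 blocked=[2]
Op 11: conn=22 S1=32 S2=-9 S3=50 blocked=[2]
Op 12: conn=22 S1=32 S2=0 S3=50 blocked=[2]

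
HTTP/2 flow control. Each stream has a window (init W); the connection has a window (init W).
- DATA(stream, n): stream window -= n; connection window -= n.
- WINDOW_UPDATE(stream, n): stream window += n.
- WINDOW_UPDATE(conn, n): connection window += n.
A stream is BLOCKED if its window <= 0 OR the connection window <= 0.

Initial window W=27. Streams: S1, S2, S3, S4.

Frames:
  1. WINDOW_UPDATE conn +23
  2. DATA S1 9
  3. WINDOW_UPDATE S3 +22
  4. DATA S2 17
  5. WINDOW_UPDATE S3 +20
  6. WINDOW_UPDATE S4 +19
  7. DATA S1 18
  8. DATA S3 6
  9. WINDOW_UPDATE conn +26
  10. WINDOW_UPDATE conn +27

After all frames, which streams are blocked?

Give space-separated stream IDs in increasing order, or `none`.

Answer: S1

Derivation:
Op 1: conn=50 S1=27 S2=27 S3=27 S4=27 blocked=[]
Op 2: conn=41 S1=18 S2=27 S3=27 S4=27 blocked=[]
Op 3: conn=41 S1=18 S2=27 S3=49 S4=27 blocked=[]
Op 4: conn=24 S1=18 S2=10 S3=49 S4=27 blocked=[]
Op 5: conn=24 S1=18 S2=10 S3=69 S4=27 blocked=[]
Op 6: conn=24 S1=18 S2=10 S3=69 S4=46 blocked=[]
Op 7: conn=6 S1=0 S2=10 S3=69 S4=46 blocked=[1]
Op 8: conn=0 S1=0 S2=10 S3=63 S4=46 blocked=[1, 2, 3, 4]
Op 9: conn=26 S1=0 S2=10 S3=63 S4=46 blocked=[1]
Op 10: conn=53 S1=0 S2=10 S3=63 S4=46 blocked=[1]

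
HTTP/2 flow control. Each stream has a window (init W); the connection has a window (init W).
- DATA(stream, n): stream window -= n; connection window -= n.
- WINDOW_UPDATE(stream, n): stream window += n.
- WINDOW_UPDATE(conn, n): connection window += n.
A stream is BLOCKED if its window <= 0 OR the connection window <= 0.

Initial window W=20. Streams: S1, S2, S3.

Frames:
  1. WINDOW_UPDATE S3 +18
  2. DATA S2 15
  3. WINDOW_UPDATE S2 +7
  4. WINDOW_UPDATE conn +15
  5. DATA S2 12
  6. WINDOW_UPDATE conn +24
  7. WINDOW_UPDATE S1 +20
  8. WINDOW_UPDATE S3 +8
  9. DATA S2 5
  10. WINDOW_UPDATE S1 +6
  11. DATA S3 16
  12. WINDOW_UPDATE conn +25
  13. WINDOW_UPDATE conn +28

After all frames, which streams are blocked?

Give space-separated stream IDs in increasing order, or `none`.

Op 1: conn=20 S1=20 S2=20 S3=38 blocked=[]
Op 2: conn=5 S1=20 S2=5 S3=38 blocked=[]
Op 3: conn=5 S1=20 S2=12 S3=38 blocked=[]
Op 4: conn=20 S1=20 S2=12 S3=38 blocked=[]
Op 5: conn=8 S1=20 S2=0 S3=38 blocked=[2]
Op 6: conn=32 S1=20 S2=0 S3=38 blocked=[2]
Op 7: conn=32 S1=40 S2=0 S3=38 blocked=[2]
Op 8: conn=32 S1=40 S2=0 S3=46 blocked=[2]
Op 9: conn=27 S1=40 S2=-5 S3=46 blocked=[2]
Op 10: conn=27 S1=46 S2=-5 S3=46 blocked=[2]
Op 11: conn=11 S1=46 S2=-5 S3=30 blocked=[2]
Op 12: conn=36 S1=46 S2=-5 S3=30 blocked=[2]
Op 13: conn=64 S1=46 S2=-5 S3=30 blocked=[2]

Answer: S2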